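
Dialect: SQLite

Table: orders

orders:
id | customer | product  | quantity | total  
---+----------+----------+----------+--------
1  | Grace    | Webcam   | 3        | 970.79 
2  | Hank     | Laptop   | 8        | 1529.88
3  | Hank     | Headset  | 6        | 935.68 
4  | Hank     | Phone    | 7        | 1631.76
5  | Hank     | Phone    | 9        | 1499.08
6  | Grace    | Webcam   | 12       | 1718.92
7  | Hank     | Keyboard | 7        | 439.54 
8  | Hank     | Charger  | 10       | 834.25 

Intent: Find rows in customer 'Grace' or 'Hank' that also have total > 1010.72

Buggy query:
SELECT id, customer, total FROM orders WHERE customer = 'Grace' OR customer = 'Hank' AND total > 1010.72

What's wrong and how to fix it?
Bug: AND binds tighter than OR, so this parses as customer = 'Grace' OR (customer = 'Hank' AND total > 1010.72)

Fix: Group the OR with parentheses (or use IN), then AND the threshold

Corrected query:
SELECT id, customer, total FROM orders WHERE (customer = 'Grace' OR customer = 'Hank') AND total > 1010.72

Result:
id | customer | total  
---+----------+--------
2  | Hank     | 1529.88
4  | Hank     | 1631.76
5  | Hank     | 1499.08
6  | Grace    | 1718.92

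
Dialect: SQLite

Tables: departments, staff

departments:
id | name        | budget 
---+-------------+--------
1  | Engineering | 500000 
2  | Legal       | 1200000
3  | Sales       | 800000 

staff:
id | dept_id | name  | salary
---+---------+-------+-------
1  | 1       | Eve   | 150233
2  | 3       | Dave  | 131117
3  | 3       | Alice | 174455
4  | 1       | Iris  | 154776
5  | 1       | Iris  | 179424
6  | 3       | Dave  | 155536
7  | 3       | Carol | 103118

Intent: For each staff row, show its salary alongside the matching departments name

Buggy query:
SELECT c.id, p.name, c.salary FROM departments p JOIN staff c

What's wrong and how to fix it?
Bug: Missing join condition: each staff row is matched to all departments rows instead of just its own

Fix: Specify the join condition linking the foreign key to the parent id

Corrected query:
SELECT c.id, p.name, c.salary FROM departments p JOIN staff c ON c.dept_id = p.id

Result:
id | name        | salary
---+-------------+-------
1  | Engineering | 150233
2  | Sales       | 131117
3  | Sales       | 174455
4  | Engineering | 154776
5  | Engineering | 179424
6  | Sales       | 155536
7  | Sales       | 103118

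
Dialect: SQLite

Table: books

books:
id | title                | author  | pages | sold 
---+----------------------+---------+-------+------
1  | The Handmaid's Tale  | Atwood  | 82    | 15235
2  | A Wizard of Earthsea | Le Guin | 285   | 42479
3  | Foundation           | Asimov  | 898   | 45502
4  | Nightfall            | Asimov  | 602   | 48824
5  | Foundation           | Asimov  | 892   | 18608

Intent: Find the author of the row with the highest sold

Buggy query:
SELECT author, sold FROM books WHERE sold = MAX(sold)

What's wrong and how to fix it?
Bug: MAX(sold) is an aggregate and cannot be used directly in WHERE

Fix: Use a subquery: WHERE sold = (SELECT MAX(sold) FROM books)

Corrected query:
SELECT author, sold FROM books WHERE sold = (SELECT MAX(sold) FROM books)

Result:
author | sold 
-------+------
Asimov | 48824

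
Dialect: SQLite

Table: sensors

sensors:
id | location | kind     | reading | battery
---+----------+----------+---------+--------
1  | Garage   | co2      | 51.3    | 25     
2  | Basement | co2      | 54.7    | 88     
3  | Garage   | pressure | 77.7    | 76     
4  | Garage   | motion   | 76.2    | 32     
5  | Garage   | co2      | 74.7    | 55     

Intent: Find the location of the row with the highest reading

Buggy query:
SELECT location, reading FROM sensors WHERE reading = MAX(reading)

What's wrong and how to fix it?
Bug: MAX(reading) is an aggregate and cannot be used directly in WHERE

Fix: Use a subquery: WHERE reading = (SELECT MAX(reading) FROM sensors)

Corrected query:
SELECT location, reading FROM sensors WHERE reading = (SELECT MAX(reading) FROM sensors)

Result:
location | reading
---------+--------
Garage   | 77.7   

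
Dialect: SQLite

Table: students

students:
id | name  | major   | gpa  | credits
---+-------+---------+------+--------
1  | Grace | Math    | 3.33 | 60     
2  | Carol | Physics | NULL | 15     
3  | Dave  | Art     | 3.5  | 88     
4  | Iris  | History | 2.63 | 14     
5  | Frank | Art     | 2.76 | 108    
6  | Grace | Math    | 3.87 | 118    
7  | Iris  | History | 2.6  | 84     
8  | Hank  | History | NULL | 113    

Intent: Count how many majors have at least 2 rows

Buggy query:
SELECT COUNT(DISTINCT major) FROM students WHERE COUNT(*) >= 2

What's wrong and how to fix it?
Bug: COUNT(*) cannot appear in WHERE; the per-group count doesn't exist yet

Fix: Group first with HAVING COUNT(*) >= 2, then COUNT the resulting groups

Corrected query:
SELECT COUNT(*) FROM (SELECT major FROM students GROUP BY major HAVING COUNT(*) >= 2)

Result:
COUNT(*)
--------
3       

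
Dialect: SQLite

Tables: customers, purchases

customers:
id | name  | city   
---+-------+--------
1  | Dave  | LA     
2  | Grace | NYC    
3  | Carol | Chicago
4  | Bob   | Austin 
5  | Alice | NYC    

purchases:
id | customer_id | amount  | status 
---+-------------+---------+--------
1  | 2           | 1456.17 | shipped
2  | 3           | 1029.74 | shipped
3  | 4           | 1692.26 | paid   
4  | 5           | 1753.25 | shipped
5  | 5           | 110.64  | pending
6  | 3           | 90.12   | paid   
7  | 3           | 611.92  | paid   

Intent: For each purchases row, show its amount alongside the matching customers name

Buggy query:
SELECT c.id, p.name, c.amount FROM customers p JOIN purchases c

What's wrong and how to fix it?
Bug: Missing join condition: each purchases row is matched to all customers rows instead of just its own

Fix: Specify the join condition linking the foreign key to the parent id

Corrected query:
SELECT c.id, p.name, c.amount FROM customers p JOIN purchases c ON c.customer_id = p.id

Result:
id | name  | amount 
---+-------+--------
1  | Grace | 1456.17
2  | Carol | 1029.74
3  | Bob   | 1692.26
4  | Alice | 1753.25
5  | Alice | 110.64 
6  | Carol | 90.12  
7  | Carol | 611.92 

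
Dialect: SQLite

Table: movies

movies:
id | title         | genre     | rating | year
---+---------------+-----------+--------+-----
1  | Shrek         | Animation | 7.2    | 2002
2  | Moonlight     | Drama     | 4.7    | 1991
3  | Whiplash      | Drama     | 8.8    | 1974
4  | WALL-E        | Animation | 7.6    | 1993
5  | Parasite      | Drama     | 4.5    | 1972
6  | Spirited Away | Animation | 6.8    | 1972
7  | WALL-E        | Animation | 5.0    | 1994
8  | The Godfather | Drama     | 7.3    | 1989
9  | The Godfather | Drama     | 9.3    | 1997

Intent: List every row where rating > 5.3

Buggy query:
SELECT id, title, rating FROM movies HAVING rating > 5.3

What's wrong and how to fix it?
Bug: HAVING filters the output of aggregation, but this query has no GROUP BY and no aggregate functions, so SQLite rejects it (HAVING clause on a non-aggregate query); the condition here is per row

Fix: Replace HAVING with WHERE since the condition applies to individual rows

Corrected query:
SELECT id, title, rating FROM movies WHERE rating > 5.3

Result:
id | title         | rating
---+---------------+-------
1  | Shrek         | 7.2   
3  | Whiplash      | 8.8   
4  | WALL-E        | 7.6   
6  | Spirited Away | 6.8   
8  | The Godfather | 7.3   
9  | The Godfather | 9.3   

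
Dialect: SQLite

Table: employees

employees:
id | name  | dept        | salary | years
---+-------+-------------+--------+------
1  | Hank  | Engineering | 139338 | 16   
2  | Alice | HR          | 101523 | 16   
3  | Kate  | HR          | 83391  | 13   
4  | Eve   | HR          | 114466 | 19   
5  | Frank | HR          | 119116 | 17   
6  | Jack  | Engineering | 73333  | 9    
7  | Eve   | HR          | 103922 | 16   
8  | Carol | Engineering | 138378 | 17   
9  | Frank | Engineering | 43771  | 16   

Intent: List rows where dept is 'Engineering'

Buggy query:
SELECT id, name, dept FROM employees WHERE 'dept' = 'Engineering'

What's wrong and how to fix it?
Bug: Single quotes denote string literals in SQL; the column name is being compared as a constant string

Fix: Remove the quotes around the column name (or use double quotes for an identifier)

Corrected query:
SELECT id, name, dept FROM employees WHERE dept = 'Engineering'

Result:
id | name  | dept       
---+-------+------------
1  | Hank  | Engineering
6  | Jack  | Engineering
8  | Carol | Engineering
9  | Frank | Engineering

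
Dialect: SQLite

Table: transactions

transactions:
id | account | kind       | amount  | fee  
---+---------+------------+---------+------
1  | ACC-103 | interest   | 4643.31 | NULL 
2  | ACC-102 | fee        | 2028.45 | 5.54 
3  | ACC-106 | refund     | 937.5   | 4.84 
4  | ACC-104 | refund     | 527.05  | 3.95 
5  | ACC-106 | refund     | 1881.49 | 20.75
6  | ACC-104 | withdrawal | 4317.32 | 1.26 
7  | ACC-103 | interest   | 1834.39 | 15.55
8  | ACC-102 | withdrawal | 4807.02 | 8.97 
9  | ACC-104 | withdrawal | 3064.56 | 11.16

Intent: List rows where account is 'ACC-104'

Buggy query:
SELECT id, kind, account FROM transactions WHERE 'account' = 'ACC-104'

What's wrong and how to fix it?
Bug: 'account' in single quotes is a string literal, not the column; the comparison is literal-vs-literal and never true

Fix: Reference the column as account without single quotes

Corrected query:
SELECT id, kind, account FROM transactions WHERE account = 'ACC-104'

Result:
id | kind       | account
---+------------+--------
4  | refund     | ACC-104
6  | withdrawal | ACC-104
9  | withdrawal | ACC-104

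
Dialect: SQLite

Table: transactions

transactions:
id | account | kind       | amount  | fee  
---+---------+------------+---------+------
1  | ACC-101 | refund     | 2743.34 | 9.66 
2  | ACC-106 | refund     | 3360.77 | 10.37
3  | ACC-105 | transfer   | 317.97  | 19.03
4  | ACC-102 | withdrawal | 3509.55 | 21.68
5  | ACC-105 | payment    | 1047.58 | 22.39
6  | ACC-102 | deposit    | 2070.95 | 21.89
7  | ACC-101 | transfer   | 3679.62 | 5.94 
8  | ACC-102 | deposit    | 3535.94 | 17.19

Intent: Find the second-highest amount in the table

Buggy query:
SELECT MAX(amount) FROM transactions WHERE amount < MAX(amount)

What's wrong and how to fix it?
Bug: The inner MAX is an aggregate inside WHERE, which is not allowed

Fix: Put the inner MAX in a scalar subquery

Corrected query:
SELECT MAX(amount) FROM transactions WHERE amount < (SELECT MAX(amount) FROM transactions)

Result:
MAX(amount)
-----------
3535.94    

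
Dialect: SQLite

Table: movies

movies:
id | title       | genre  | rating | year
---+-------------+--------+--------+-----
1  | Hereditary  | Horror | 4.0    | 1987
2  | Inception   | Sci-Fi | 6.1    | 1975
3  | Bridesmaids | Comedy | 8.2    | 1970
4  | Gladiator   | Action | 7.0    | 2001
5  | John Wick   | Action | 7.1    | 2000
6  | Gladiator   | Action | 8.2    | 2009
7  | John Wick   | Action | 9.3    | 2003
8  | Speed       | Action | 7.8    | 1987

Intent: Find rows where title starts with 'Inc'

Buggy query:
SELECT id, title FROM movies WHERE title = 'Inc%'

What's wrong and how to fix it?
Bug: Wildcards only work with LIKE; '=' treats '%' as a literal character

Fix: Use LIKE for wildcard pattern matching

Corrected query:
SELECT id, title FROM movies WHERE title LIKE 'Inc%'

Result:
id | title    
---+----------
2  | Inception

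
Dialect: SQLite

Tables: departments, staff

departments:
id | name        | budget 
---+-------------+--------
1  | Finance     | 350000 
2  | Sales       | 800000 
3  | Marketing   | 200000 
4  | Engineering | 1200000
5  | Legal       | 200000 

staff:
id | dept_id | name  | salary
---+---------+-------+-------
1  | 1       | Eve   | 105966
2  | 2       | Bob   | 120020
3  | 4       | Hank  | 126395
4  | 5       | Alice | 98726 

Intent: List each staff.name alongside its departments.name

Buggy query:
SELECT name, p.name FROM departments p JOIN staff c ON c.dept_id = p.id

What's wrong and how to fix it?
Bug: 'name' exists in both joined tables, so the database can't tell which one is meant

Fix: Qualify the column with its table alias (c.name)

Corrected query:
SELECT c.name, p.name FROM departments p JOIN staff c ON c.dept_id = p.id

Result:
name  | name       
------+------------
Eve   | Finance    
Bob   | Sales      
Hank  | Engineering
Alice | Legal      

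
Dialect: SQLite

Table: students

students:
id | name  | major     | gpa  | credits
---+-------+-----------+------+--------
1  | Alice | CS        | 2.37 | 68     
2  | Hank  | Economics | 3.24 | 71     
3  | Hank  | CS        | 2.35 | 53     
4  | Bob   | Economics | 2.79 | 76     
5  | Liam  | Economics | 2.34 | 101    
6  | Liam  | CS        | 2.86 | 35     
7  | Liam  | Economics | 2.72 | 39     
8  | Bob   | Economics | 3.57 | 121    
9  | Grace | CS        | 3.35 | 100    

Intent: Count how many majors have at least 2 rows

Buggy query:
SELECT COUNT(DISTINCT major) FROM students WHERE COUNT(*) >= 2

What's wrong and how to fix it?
Bug: WHERE filters individual rows, not groups, so a group-level COUNT is invalid there

Fix: Group first with HAVING COUNT(*) >= 2, then COUNT the resulting groups

Corrected query:
SELECT COUNT(*) FROM (SELECT major FROM students GROUP BY major HAVING COUNT(*) >= 2)

Result:
COUNT(*)
--------
2       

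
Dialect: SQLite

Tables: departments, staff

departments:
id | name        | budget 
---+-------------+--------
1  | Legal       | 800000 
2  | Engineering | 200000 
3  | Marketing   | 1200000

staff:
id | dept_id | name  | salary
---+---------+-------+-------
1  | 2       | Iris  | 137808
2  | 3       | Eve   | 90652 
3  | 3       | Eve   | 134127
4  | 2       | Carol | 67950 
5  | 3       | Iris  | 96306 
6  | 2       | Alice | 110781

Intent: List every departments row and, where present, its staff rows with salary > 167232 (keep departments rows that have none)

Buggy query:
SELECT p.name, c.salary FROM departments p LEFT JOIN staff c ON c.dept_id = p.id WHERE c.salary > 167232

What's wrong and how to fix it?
Bug: A WHERE condition on the right-hand table after LEFT JOIN drops unmatched parents

Fix: Move the right-table condition into the ON clause so unmatched parents are kept

Corrected query:
SELECT p.name, c.salary FROM departments p LEFT JOIN staff c ON c.dept_id = p.id AND c.salary > 167232

Result:
name        | salary
------------+-------
Legal       | NULL  
Engineering | NULL  
Marketing   | NULL  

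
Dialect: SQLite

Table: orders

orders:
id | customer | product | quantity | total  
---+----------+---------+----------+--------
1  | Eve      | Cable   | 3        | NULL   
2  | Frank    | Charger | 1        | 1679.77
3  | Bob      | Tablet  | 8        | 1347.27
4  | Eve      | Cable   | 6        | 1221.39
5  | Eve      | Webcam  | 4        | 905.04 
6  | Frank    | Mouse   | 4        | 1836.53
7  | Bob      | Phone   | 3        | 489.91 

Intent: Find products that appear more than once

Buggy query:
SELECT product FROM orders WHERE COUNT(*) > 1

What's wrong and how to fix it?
Bug: COUNT(*) is an aggregate and cannot be used in WHERE

Fix: GROUP BY product, then filter groups with HAVING COUNT(*) > 1

Corrected query:
SELECT product FROM orders GROUP BY product HAVING COUNT(*) > 1

Result:
product
-------
Cable  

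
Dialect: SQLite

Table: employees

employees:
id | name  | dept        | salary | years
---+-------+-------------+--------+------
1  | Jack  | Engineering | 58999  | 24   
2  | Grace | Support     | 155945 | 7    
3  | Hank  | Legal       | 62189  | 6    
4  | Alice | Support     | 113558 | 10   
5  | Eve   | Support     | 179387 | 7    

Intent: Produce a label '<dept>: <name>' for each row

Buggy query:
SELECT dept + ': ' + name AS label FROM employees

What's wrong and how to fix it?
Bug: SQLite uses || for string concatenation; + coerces text to numbers (yielding 0)

Fix: Use the || operator for string concatenation

Corrected query:
SELECT dept || ': ' || name AS label FROM employees

Result:
label            
-----------------
Engineering: Jack
Support: Grace   
Legal: Hank      
Support: Alice   
Support: Eve     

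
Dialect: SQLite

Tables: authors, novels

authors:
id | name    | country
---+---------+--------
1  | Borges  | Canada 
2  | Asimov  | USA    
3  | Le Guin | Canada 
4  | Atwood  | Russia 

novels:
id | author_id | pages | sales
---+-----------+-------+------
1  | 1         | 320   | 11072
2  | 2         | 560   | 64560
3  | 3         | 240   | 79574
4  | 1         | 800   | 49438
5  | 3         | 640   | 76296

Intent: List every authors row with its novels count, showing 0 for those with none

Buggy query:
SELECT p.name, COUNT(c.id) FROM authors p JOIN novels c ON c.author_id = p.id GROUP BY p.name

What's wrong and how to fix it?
Bug: An inner join excludes parents with zero children

Fix: Switch to LEFT JOIN to retain unmatched parent rows

Corrected query:
SELECT p.name, COUNT(c.id) FROM authors p LEFT JOIN novels c ON c.author_id = p.id GROUP BY p.name

Result:
name    | COUNT(c.id)
--------+------------
Asimov  | 1          
Atwood  | 0          
Borges  | 2          
Le Guin | 2          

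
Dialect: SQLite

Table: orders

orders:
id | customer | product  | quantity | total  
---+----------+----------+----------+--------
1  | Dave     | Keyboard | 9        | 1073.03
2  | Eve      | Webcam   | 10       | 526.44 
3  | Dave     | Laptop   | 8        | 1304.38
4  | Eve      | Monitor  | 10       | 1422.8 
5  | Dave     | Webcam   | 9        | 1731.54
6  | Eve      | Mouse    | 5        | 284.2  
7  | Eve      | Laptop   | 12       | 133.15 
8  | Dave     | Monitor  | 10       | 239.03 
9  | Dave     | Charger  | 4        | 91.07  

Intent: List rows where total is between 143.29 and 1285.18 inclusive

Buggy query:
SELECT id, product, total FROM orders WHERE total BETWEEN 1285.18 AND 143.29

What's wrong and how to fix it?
Bug: BETWEEN expects the lower bound first; with 1285.18 AND 143.29 the range is empty

Fix: Swap the bounds so the smaller value comes first

Corrected query:
SELECT id, product, total FROM orders WHERE total BETWEEN 143.29 AND 1285.18

Result:
id | product  | total  
---+----------+--------
1  | Keyboard | 1073.03
2  | Webcam   | 526.44 
6  | Mouse    | 284.2  
8  | Monitor  | 239.03 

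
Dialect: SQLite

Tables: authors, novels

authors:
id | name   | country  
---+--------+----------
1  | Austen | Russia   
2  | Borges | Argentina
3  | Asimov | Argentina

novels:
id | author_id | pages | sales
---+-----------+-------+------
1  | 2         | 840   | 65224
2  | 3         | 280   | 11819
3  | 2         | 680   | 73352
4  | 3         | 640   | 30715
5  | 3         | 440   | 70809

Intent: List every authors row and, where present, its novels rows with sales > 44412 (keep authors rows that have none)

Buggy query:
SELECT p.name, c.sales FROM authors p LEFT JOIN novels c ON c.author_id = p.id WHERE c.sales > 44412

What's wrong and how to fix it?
Bug: A WHERE condition on the right-hand table after LEFT JOIN drops unmatched parents

Fix: Put 'c.sales > 44412' in the JOIN's ON clause instead of WHERE

Corrected query:
SELECT p.name, c.sales FROM authors p LEFT JOIN novels c ON c.author_id = p.id AND c.sales > 44412

Result:
name   | sales
-------+------
Austen | NULL 
Borges | 65224
Borges | 73352
Asimov | 70809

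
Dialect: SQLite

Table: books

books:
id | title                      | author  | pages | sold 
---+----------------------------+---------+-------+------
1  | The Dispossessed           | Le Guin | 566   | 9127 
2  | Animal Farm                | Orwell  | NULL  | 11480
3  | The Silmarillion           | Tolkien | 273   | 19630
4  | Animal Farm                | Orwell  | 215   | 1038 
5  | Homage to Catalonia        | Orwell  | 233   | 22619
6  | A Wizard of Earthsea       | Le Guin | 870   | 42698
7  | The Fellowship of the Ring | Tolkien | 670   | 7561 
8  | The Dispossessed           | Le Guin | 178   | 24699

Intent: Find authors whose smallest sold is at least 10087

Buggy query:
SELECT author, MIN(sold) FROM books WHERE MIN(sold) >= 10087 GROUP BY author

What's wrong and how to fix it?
Bug: Aggregates like MIN are computed per group after WHERE runs

Fix: Replace WHERE with HAVING after the GROUP BY

Corrected query:
SELECT author, MIN(sold) FROM books GROUP BY author HAVING MIN(sold) >= 10087

Result:
(no rows)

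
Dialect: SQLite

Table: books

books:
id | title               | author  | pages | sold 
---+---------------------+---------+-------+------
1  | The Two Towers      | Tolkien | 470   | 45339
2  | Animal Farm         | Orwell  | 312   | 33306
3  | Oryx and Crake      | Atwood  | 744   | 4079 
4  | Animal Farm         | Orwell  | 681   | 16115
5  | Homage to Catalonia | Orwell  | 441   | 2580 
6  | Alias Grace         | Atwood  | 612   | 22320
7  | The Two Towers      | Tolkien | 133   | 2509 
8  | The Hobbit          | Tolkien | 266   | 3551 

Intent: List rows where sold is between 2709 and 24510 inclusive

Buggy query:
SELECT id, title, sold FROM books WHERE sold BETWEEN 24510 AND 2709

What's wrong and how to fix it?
Bug: The bounds are reversed; BETWEEN a AND b requires a <= b to match anything

Fix: Write BETWEEN 2709 AND 24510

Corrected query:
SELECT id, title, sold FROM books WHERE sold BETWEEN 2709 AND 24510

Result:
id | title          | sold 
---+----------------+------
3  | Oryx and Crake | 4079 
4  | Animal Farm    | 16115
6  | Alias Grace    | 22320
8  | The Hobbit     | 3551 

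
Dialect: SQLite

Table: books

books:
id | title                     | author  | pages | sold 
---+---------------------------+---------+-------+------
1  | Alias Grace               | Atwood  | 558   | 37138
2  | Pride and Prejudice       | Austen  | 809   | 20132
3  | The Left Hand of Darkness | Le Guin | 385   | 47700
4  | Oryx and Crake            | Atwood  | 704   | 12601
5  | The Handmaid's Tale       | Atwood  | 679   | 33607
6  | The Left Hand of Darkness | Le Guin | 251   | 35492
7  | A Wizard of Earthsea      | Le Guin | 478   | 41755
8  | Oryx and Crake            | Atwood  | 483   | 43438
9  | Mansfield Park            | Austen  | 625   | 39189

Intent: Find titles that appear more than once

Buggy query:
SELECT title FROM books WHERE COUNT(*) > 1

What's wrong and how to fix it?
Bug: WHERE can't reference COUNT(*); aggregates are computed after WHERE

Fix: GROUP BY title, then filter groups with HAVING COUNT(*) > 1

Corrected query:
SELECT title FROM books GROUP BY title HAVING COUNT(*) > 1

Result:
title                    
-------------------------
Oryx and Crake           
The Left Hand of Darkness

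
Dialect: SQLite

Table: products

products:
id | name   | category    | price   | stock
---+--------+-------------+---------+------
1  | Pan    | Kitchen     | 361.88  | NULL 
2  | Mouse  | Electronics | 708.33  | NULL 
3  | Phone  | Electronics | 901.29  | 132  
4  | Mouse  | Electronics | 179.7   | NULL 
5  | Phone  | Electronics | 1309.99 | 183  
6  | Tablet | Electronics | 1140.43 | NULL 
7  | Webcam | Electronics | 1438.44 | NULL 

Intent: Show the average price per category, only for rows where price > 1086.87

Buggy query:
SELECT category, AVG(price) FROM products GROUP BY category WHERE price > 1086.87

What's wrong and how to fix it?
Bug: Row-level WHERE must come before GROUP BY in the clause order

Fix: Move the WHERE clause before GROUP BY

Corrected query:
SELECT category, AVG(price) FROM products WHERE price > 1086.87 GROUP BY category

Result:
category    | AVG(price) 
------------+------------
Electronics | 1296.286667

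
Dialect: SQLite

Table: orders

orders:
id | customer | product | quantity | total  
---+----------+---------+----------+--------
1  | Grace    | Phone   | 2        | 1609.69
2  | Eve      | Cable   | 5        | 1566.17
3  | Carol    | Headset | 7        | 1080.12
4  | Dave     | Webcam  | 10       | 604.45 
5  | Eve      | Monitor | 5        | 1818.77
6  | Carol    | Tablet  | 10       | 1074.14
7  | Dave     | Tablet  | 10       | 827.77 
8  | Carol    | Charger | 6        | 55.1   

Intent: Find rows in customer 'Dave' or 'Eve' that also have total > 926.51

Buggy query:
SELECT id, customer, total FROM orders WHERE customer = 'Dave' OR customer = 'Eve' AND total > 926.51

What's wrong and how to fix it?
Bug: Without parentheses, AND is evaluated before OR, so the total filter only applies to the 'Eve' branch

Fix: Add parentheses around the OR so the AND applies to both alternatives

Corrected query:
SELECT id, customer, total FROM orders WHERE (customer = 'Dave' OR customer = 'Eve') AND total > 926.51

Result:
id | customer | total  
---+----------+--------
2  | Eve      | 1566.17
5  | Eve      | 1818.77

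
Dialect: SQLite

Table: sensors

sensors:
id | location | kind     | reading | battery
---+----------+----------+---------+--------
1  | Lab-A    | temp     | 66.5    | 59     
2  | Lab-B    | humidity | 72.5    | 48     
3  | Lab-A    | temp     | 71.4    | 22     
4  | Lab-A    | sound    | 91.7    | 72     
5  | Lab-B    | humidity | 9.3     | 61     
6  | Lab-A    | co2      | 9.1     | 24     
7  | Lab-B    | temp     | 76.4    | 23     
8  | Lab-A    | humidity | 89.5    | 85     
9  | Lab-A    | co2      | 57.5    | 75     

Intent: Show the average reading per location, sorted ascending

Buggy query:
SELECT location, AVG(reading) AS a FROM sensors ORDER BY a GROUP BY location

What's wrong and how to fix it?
Bug: GROUP BY must precede ORDER BY

Fix: Move ORDER BY to the end, after GROUP BY

Corrected query:
SELECT location, AVG(reading) AS a FROM sensors GROUP BY location ORDER BY a

Result:
location | a        
---------+----------
Lab-B    | 52.733333
Lab-A    | 64.283333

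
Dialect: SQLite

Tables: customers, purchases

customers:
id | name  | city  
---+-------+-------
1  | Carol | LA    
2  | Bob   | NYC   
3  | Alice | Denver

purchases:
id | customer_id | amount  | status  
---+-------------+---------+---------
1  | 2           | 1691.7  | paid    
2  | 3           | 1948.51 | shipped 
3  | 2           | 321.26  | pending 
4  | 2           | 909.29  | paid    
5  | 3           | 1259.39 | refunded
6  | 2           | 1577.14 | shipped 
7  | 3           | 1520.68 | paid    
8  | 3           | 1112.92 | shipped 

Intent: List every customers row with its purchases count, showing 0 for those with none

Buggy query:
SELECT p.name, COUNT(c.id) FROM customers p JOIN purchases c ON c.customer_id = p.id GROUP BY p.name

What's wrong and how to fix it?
Bug: INNER JOIN drops customers rows that have no matching purchases rows

Fix: Use LEFT JOIN so parents without children still appear (COUNT(c.id) gives 0)

Corrected query:
SELECT p.name, COUNT(c.id) FROM customers p LEFT JOIN purchases c ON c.customer_id = p.id GROUP BY p.name

Result:
name  | COUNT(c.id)
------+------------
Alice | 4          
Bob   | 4          
Carol | 0          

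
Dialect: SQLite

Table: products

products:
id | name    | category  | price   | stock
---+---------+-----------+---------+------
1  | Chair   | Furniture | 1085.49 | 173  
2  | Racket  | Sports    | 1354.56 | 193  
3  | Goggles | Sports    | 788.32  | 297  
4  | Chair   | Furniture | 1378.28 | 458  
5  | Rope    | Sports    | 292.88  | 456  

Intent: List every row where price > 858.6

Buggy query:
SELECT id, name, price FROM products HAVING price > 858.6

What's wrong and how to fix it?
Bug: This is a non-aggregate query (no GROUP BY, no aggregates), so in SQLite the HAVING clause is invalid here; a row-level condition belongs in WHERE

Fix: Replace HAVING with WHERE since the condition applies to individual rows

Corrected query:
SELECT id, name, price FROM products WHERE price > 858.6

Result:
id | name   | price  
---+--------+--------
1  | Chair  | 1085.49
2  | Racket | 1354.56
4  | Chair  | 1378.28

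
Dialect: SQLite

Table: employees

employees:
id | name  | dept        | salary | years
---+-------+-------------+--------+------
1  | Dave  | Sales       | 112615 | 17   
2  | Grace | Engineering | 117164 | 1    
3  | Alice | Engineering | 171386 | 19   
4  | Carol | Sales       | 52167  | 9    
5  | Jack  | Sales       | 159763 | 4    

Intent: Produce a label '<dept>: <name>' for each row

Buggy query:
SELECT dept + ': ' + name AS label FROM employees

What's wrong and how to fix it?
Bug: SQLite uses || for string concatenation; + coerces text to numbers (yielding 0)

Fix: Use the || operator for string concatenation

Corrected query:
SELECT dept || ': ' || name AS label FROM employees

Result:
label             
------------------
Sales: Dave       
Engineering: Grace
Engineering: Alice
Sales: Carol      
Sales: Jack       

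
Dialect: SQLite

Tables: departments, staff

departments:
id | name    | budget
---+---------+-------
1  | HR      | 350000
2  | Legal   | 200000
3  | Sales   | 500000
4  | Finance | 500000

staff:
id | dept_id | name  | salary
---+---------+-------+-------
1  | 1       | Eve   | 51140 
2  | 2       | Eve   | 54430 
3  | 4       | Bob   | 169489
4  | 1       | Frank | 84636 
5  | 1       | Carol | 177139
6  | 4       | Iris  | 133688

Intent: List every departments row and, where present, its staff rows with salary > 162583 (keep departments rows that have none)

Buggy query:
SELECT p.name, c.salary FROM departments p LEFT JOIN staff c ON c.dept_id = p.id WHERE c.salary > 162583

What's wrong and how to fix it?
Bug: A WHERE condition on the right-hand table after LEFT JOIN drops unmatched parents

Fix: Move the right-table condition into the ON clause so unmatched parents are kept

Corrected query:
SELECT p.name, c.salary FROM departments p LEFT JOIN staff c ON c.dept_id = p.id AND c.salary > 162583

Result:
name    | salary
--------+-------
HR      | 177139
Legal   | NULL  
Sales   | NULL  
Finance | 169489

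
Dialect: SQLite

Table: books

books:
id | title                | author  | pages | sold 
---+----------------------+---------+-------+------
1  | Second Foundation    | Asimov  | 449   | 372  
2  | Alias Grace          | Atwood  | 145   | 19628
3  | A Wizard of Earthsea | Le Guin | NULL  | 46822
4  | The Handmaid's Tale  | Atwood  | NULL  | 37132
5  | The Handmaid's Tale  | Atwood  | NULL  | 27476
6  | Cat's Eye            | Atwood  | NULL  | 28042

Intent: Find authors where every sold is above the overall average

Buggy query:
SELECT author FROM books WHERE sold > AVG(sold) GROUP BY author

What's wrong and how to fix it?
Bug: WHERE evaluates per row before aggregation, so AVG() is unavailable

Fix: Compute the overall average in a scalar subquery and compare each group's MIN against it in HAVING

Corrected query:
SELECT author FROM books GROUP BY author HAVING MIN(sold) > (SELECT AVG(sold) FROM books)

Result:
author 
-------
Le Guin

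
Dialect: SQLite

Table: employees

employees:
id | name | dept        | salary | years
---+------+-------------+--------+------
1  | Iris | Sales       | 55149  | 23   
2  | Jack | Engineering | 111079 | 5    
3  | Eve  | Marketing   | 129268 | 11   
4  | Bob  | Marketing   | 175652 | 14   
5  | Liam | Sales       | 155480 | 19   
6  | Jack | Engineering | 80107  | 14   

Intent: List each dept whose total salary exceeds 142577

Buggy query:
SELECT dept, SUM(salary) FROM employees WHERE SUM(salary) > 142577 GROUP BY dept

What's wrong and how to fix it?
Bug: WHERE runs before GROUP BY, so aggregates aren't available there

Fix: Use HAVING (which filters groups after aggregation) instead of WHERE

Corrected query:
SELECT dept, SUM(salary) FROM employees GROUP BY dept HAVING SUM(salary) > 142577

Result:
dept        | SUM(salary)
------------+------------
Engineering | 191186     
Marketing   | 304920     
Sales       | 210629     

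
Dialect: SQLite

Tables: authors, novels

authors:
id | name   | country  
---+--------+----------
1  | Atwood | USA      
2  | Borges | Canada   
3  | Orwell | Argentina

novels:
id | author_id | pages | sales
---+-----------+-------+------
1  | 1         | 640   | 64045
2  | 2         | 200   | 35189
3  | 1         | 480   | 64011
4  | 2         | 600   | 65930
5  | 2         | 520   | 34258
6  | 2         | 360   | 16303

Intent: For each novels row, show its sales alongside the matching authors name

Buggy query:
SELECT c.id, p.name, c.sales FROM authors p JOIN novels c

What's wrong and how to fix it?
Bug: JOIN with no ON clause produces a cartesian product; every novels row pairs with every authors row

Fix: Add ON c.author_id = p.id to the JOIN

Corrected query:
SELECT c.id, p.name, c.sales FROM authors p JOIN novels c ON c.author_id = p.id

Result:
id | name   | sales
---+--------+------
1  | Atwood | 64045
2  | Borges | 35189
3  | Atwood | 64011
4  | Borges | 65930
5  | Borges | 34258
6  | Borges | 16303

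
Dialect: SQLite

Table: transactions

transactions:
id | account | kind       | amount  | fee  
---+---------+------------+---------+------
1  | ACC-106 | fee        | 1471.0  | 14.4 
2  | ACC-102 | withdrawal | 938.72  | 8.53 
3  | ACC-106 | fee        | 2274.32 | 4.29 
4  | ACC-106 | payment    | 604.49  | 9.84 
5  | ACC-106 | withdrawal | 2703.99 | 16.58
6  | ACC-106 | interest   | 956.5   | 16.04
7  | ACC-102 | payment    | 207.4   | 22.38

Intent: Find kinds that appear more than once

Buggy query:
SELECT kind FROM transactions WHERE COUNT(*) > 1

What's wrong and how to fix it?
Bug: COUNT(*) is an aggregate and cannot be used in WHERE

Fix: Group first, then use HAVING for the count condition

Corrected query:
SELECT kind FROM transactions GROUP BY kind HAVING COUNT(*) > 1

Result:
kind      
----------
fee       
payment   
withdrawal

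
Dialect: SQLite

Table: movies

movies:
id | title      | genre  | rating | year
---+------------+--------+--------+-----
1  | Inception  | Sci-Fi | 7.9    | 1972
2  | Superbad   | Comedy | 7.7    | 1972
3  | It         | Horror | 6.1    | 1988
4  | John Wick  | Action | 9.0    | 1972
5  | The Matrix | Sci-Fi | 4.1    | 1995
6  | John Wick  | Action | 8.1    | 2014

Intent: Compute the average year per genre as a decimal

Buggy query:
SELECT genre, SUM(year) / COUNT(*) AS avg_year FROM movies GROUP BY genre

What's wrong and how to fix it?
Bug: SUM(year) and COUNT(*) are both integers; the division truncates the fractional part

Fix: Multiply by 1.0 (or CAST to REAL) to force floating-point division

Corrected query:
SELECT genre, SUM(year) * 1.0 / COUNT(*) AS avg_year FROM movies GROUP BY genre

Result:
genre  | avg_year
-------+---------
Action | 1993    
Comedy | 1972    
Horror | 1988    
Sci-Fi | 1983.5  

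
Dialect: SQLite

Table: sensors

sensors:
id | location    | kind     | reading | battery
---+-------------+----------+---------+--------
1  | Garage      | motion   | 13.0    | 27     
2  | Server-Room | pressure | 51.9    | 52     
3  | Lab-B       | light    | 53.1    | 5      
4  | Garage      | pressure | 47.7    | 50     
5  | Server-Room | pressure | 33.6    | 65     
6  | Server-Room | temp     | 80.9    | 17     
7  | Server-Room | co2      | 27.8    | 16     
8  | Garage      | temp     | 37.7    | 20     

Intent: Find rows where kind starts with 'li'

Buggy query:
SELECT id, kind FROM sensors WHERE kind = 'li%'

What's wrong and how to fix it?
Bug: '=' compares the literal string including the % character; pattern matching needs LIKE

Fix: Use LIKE for wildcard pattern matching

Corrected query:
SELECT id, kind FROM sensors WHERE kind LIKE 'li%'

Result:
id | kind 
---+------
3  | light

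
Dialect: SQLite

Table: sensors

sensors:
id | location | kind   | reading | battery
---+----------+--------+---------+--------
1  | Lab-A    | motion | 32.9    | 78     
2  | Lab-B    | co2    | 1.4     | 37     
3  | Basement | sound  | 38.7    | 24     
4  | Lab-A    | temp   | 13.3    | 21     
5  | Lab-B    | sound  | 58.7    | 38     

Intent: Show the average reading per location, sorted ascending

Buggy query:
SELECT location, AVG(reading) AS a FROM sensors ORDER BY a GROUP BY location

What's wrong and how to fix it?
Bug: ORDER BY appears before GROUP BY; SQL clause order requires GROUP BY first

Fix: Move ORDER BY to the end, after GROUP BY

Corrected query:
SELECT location, AVG(reading) AS a FROM sensors GROUP BY location ORDER BY a

Result:
location | a    
---------+------
Lab-A    | 23.1 
Lab-B    | 30.05
Basement | 38.7 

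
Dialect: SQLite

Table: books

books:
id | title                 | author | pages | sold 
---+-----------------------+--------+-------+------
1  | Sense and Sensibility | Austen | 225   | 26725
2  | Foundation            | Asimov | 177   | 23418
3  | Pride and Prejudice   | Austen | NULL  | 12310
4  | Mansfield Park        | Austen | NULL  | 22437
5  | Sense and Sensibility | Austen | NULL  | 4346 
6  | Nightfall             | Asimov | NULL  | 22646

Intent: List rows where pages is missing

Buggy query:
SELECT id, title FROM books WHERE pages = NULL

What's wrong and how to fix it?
Bug: Comparing to NULL with '=' never matches; NULL = NULL is unknown, not true

Fix: Use IS NULL to test for NULL

Corrected query:
SELECT id, title FROM books WHERE pages IS NULL

Result:
id | title                
---+----------------------
3  | Pride and Prejudice  
4  | Mansfield Park       
5  | Sense and Sensibility
6  | Nightfall            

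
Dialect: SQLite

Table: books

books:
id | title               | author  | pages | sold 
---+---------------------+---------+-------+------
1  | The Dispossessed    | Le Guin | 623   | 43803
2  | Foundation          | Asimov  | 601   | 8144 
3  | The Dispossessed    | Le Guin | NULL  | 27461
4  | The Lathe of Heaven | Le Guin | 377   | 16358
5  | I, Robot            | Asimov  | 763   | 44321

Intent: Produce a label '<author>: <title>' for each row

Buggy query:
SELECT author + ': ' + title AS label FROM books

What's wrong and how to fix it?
Bug: '+' is numeric addition; on text columns SQLite converts them to 0 instead of concatenating

Fix: Replace + with || to concatenate text

Corrected query:
SELECT author || ': ' || title AS label FROM books

Result:
label                       
----------------------------
Le Guin: The Dispossessed   
Asimov: Foundation          
Le Guin: The Dispossessed   
Le Guin: The Lathe of Heaven
Asimov: I, Robot            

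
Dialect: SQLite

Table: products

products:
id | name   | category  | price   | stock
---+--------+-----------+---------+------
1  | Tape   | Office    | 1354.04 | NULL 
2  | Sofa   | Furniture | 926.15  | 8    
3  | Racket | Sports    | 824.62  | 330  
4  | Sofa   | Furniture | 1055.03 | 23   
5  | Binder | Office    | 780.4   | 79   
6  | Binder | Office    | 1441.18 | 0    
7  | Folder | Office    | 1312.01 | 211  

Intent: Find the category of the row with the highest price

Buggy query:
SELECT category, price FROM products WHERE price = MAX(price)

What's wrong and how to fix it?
Bug: WHERE is evaluated per row; an aggregate over the whole table isn't defined there

Fix: Use a subquery: WHERE price = (SELECT MAX(price) FROM products)

Corrected query:
SELECT category, price FROM products WHERE price = (SELECT MAX(price) FROM products)

Result:
category | price  
---------+--------
Office   | 1441.18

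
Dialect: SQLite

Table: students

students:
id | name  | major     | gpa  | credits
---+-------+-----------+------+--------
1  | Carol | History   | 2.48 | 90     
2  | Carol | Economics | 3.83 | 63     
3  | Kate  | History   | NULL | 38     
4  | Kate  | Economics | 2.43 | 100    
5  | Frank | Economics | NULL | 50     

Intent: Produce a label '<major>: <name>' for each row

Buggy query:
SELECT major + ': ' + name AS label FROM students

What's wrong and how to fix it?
Bug: SQLite uses || for string concatenation; + coerces text to numbers (yielding 0)

Fix: Replace + with || to concatenate text

Corrected query:
SELECT major || ': ' || name AS label FROM students

Result:
label           
----------------
History: Carol  
Economics: Carol
History: Kate   
Economics: Kate 
Economics: Frank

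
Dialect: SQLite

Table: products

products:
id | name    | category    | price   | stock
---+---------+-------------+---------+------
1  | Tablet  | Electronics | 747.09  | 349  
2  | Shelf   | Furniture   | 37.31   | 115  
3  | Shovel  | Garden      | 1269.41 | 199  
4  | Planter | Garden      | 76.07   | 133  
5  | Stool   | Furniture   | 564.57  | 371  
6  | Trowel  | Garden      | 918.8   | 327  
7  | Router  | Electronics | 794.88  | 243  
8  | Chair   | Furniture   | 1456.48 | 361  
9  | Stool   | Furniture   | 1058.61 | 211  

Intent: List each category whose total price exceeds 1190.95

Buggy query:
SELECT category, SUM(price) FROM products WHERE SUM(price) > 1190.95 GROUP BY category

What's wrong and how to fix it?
Bug: SUM(price) is an aggregate, but WHERE filters rows before aggregation

Fix: Use HAVING (which filters groups after aggregation) instead of WHERE

Corrected query:
SELECT category, SUM(price) FROM products GROUP BY category HAVING SUM(price) > 1190.95

Result:
category    | SUM(price)
------------+-----------
Electronics | 1541.97   
Furniture   | 3116.97   
Garden      | 2264.28   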